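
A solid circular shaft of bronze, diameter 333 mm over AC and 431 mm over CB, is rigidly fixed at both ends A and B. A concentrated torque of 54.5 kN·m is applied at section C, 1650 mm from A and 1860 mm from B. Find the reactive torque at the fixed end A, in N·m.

Compatibility: T_A·a/J_AC = T_B·b/J_CB with T_A + T_B = T₀.
J_AC = 1.21×10^-3 m⁴, J_CB = 3.39×10^-3 m⁴, so T_A = T₀·(J_AC/a)/((J_AC/a)+(J_CB/b)) = 15620 N·m, T_B = 38880 N·m.

15600 N·m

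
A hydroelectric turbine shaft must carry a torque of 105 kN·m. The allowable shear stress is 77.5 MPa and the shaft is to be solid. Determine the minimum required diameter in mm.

190 mm

For a solid shaft τ_max = 16T/(πd³), so d = (16T/(π τ_allow))^(1/3) = (16·105000/(π·7.75×10^7))^(1/3) = 0.1904 m.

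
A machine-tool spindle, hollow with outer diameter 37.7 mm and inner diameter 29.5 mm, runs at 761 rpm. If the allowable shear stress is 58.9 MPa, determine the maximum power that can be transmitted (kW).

30.9 kW

J = π(d_o⁴ − d_i⁴)/32 = π(0.0377⁴ − 0.0295⁴)/32 = 1.240×10^-7 m⁴.
T_max = τ_allow·J/r = 5.89×10^7 × 1.240×10^-7 / 0.0189 = 387.4 N·m.
ω = 2π·761/60 = 79.69 rad/s, so P_max = T_max·ω = 3.087×10^4 W.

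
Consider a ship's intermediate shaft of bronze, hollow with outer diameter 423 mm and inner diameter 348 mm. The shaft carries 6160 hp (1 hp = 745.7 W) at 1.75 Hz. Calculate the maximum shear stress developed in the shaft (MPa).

51.9 MPa

ω = 2π·1.75 = 11.00 rad/s, so T = P/ω = 6160×745.7 / 11.00 = 417800 N·m.
J = π(d_o⁴ − d_i⁴)/32 = π(0.423⁴ − 0.348⁴)/32 = 1.703×10^-3 m⁴.
τ_max = T·r/J = 417800 × 0.211 / 1.703×10^-3 = 5.187×10^7 Pa.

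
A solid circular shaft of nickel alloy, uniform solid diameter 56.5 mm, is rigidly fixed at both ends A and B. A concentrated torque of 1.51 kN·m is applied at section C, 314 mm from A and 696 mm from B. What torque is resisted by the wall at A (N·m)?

With uniform GJ and both ends fixed, compatibility θ_AC = θ_CB gives T_A·a = T_B·b, together with T_A + T_B = T₀.
T_A = T₀·b/(a+b) = 1510·696/1010 = 1041 N·m; T_B = 469.4 N·m.

1040 N·m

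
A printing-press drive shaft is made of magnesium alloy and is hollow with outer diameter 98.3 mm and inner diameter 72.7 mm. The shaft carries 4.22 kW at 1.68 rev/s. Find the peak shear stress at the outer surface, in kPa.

3060 kPa

ω = 2π·1.68 = 10.56 rad/s, so T = P/ω = 4.22×10³ / 10.56 = 399.8 N·m.
J = π(d_o⁴ − d_i⁴)/32 = π(0.0983⁴ − 0.0727⁴)/32 = 6.424×10^-6 m⁴.
τ_max = T·r/J = 399.8 × 0.0491 / 6.424×10^-6 = 3.059×10^6 Pa.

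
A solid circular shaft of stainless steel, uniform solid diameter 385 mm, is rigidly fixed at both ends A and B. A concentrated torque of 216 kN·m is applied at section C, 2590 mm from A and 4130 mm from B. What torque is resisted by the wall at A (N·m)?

133000 N·m

With uniform GJ and both ends fixed, compatibility θ_AC = θ_CB gives T_A·a = T_B·b, together with T_A + T_B = T₀.
T_A = T₀·b/(a+b) = 216000·4130/6720 = 132800 N·m; T_B = 83250 N·m.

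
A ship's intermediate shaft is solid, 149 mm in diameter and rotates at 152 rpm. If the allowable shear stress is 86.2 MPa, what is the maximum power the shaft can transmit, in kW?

J = πd⁴/32 = π(0.149)⁴/32 = 4.839×10^-5 m⁴.
T_max = τ_allow·J/r = 8.62×10^7 × 4.839×10^-5 / 0.0745 = 55990 N·m.
ω = 2π·152/60 = 15.92 rad/s, so P_max = T_max·ω = 8.912×10^5 W.

891 kW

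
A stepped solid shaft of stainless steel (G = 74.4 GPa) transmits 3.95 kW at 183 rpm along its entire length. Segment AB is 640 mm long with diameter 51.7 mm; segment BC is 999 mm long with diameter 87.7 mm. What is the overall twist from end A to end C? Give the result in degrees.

0.172°

ω = 2π·183/60 = 19.16 rad/s, so T = P/ω = 3.95×10³ / 19.16 = 206.1 N·m.
J_AB = π(0.0517)⁴/32 = 7.01×10^-7 m⁴; J_BC = π(0.0877)⁴/32 = 5.81×10^-6 m⁴.
θ = (T/G)·Σ L_i/J_i = (206.1/74.4×10⁹)·(0.640/7.01×10^-7 + 0.999/5.81×10^-6) = 3.004×10^-3 rad.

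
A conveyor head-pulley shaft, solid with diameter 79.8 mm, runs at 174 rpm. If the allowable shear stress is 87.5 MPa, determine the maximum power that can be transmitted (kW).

J = πd⁴/32 = π(0.0798)⁴/32 = 3.981×10^-6 m⁴.
T_max = τ_allow·J/r = 8.75×10^7 × 3.981×10^-6 / 0.0399 = 8731 N·m.
ω = 2π·174/60 = 18.22 rad/s, so P_max = T_max·ω = 1.591×10^5 W.

159 kW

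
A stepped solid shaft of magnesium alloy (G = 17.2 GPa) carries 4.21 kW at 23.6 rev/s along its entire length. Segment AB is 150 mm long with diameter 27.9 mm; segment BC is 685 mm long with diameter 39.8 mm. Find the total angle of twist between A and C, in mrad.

ω = 2π·23.6 = 148.3 rad/s, so T = P/ω = 4.21×10³ / 148.3 = 28.39 N·m.
J_AB = π(0.0279)⁴/32 = 5.95×10^-8 m⁴; J_BC = π(0.0398)⁴/32 = 2.46×10^-7 m⁴.
θ = (T/G)·Σ L_i/J_i = (28.39/17.2×10⁹)·(0.150/5.95×10^-8 + 0.685/2.46×10^-7) = 8.752×10^-3 rad.

8.75 mrad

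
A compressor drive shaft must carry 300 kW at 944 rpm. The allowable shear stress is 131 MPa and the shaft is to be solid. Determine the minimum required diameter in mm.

49.0 mm

ω = 2π·944/60 = 98.86 rad/s, so T = P/ω = 300×10³ / 98.86 = 3035 N·m.
For a solid shaft τ_max = 16T/(πd³), so d = (16T/(π τ_allow))^(1/3) = (16·3035/(π·1.31×10^8))^(1/3) = 0.04905 m.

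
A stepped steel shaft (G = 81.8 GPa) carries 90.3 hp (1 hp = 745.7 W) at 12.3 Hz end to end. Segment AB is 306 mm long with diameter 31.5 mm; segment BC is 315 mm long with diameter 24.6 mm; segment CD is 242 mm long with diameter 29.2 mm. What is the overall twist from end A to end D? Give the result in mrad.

ω = 2π·12.3 = 77.28 rad/s, so T = P/ω = 90.3×745.7 / 77.28 = 871.3 N·m.
J_AB = π(0.0315)⁴/32 = 9.67×10^-8 m⁴; J_BC = π(0.0246)⁴/32 = 3.60×10^-8 m⁴; J_CD = π(0.0292)⁴/32 = 7.14×10^-8 m⁴.
θ = (T/G)·Σ L_i/J_i = (871.3/81.8×10⁹)·(0.306/9.67×10^-8 + 0.315/3.60×10^-8 + 0.242/7.14×10^-8) = 0.1632 rad.

163 mrad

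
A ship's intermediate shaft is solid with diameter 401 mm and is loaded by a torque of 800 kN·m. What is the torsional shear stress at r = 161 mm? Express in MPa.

J = πd⁴/32 = π(0.401)⁴/32 = 2.539×10^-3 m⁴.
Shear stress varies linearly with radius: τ = T·r/J = 800000 × 0.161 / 2.539×10^-3 = 5.074×10^7 Pa.

50.7 MPa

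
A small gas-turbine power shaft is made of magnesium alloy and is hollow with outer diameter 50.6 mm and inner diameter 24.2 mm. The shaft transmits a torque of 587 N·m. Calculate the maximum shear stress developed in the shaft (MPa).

24.3 MPa

J = π(d_o⁴ − d_i⁴)/32 = π(0.0506⁴ − 0.0242⁴)/32 = 6.099×10^-7 m⁴.
τ_max = T·r/J = 587.0 × 0.0253 / 6.099×10^-7 = 2.435×10^7 Pa.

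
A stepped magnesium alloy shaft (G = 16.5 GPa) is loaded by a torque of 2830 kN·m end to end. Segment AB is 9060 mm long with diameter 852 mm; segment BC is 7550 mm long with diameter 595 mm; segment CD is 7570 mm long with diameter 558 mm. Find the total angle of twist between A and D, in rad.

J_AB = π(0.852)⁴/32 = 0.0517 m⁴; J_BC = π(0.595)⁴/32 = 0.0123 m⁴; J_CD = π(0.558)⁴/32 = 9.52×10^-3 m⁴.
θ = (T/G)·Σ L_i/J_i = (2.830e6/16.5×10⁹)·(9.06/0.0517 + 7.55/0.0123 + 7.57/9.52×10^-3) = 0.2717 rad.

0.272 rad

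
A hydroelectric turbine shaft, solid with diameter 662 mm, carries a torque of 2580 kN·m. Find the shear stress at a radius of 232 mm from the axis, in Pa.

3.17e7 Pa

J = πd⁴/32 = π(0.662)⁴/32 = 0.01886 m⁴.
Shear stress varies linearly with radius: τ = T·r/J = 2.580e6 × 0.232 / 0.01886 = 3.175×10^7 Pa.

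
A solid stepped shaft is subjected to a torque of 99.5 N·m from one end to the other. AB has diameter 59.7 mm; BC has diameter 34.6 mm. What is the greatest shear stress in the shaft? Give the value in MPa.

12.2 MPa

Under the same torque, τ_max = 16T/(πd³) is largest where d is smallest — segment BC (d = 34.6 mm).
τ_max = 16·99.50/(π·(0.0346)³) = 1.223×10^7 Pa.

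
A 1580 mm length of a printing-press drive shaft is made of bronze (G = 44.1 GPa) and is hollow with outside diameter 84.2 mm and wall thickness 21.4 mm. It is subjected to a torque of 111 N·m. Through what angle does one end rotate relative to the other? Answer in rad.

8.56e-4 rad

J = π(d_o⁴ − d_i⁴)/32 = π(0.0842⁴ − 0.0414⁴)/32 = 4.646×10^-6 m⁴.
θ = T·L/(G·J) = 111.0 × 1.58 / (44.1×10⁹ × 4.646×10^-6) = 8.559×10^-4 rad.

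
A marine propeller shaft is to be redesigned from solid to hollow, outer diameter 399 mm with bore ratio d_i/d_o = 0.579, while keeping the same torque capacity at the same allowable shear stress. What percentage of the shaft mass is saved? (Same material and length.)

28.0 %

Equal τ_max and T ⇒ the solid shaft needs d_s³ = d_o³(1−k⁴), so d_s = 399·(1−0.579⁴)^(1/3) = 383.5 mm.
Area ratio A_h/A_s = d_o²(1−k²)/d_s² = (1−k²)/(1−k⁴)^(2/3) = 0.7197.
Mass saving = 1 − 0.7197 = 28.0 %.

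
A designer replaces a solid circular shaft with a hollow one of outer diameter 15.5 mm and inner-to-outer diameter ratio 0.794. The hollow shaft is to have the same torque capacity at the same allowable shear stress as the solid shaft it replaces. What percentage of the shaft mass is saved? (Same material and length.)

48.2 %

Equal τ_max and T ⇒ the solid shaft needs d_s³ = d_o³(1−k⁴), so d_s = 15.5·(1−0.794⁴)^(1/3) = 13.09 mm.
Area ratio A_h/A_s = d_o²(1−k²)/d_s² = (1−k²)/(1−k⁴)^(2/3) = 0.5180.
Mass saving = 1 − 0.5180 = 48.2 %.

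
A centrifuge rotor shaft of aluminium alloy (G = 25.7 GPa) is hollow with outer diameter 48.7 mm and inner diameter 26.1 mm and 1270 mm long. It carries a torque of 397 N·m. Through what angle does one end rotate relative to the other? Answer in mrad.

38.7 mrad

J = π(d_o⁴ − d_i⁴)/32 = π(0.0487⁴ − 0.0261⁴)/32 = 5.067×10^-7 m⁴.
θ = T·L/(G·J) = 397.0 × 1.27 / (25.7×10⁹ × 5.067×10^-7) = 0.03872 rad.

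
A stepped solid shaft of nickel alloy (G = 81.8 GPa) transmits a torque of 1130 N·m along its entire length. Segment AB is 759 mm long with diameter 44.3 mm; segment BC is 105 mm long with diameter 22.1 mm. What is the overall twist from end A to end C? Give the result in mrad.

J_AB = π(0.0443)⁴/32 = 3.78×10^-7 m⁴; J_BC = π(0.0221)⁴/32 = 2.34×10^-8 m⁴.
θ = (T/G)·Σ L_i/J_i = (1130/81.8×10⁹)·(0.759/3.78×10^-7 + 0.105/2.34×10^-8) = 0.08967 rad.

89.7 mrad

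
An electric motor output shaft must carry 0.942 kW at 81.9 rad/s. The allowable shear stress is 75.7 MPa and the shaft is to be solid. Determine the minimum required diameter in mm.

ω = 81.9 rad/s, so T = P/ω = 0.942×10³ / 81.90 = 11.50 N·m.
For a solid shaft τ_max = 16T/(πd³), so d = (16T/(π τ_allow))^(1/3) = (16·11.50/(π·7.57×10^7))^(1/3) = 0.009181 m.

9.18 mm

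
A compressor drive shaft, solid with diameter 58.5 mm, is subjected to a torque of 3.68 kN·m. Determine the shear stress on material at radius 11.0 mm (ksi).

J = πd⁴/32 = π(0.0585)⁴/32 = 1.150×10^-6 m⁴.
Shear stress varies linearly with radius: τ = T·r/J = 3680 × 0.0110 / 1.150×10^-6 = 3.521×10^7 Pa.

5.11 ksi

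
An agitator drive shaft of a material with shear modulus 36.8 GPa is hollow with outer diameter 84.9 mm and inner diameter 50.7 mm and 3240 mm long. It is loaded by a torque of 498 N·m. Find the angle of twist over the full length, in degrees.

0.564°

J = π(d_o⁴ − d_i⁴)/32 = π(0.0849⁴ − 0.0507⁴)/32 = 4.452×10^-6 m⁴.
θ = T·L/(G·J) = 498.0 × 3.24 / (36.8×10⁹ × 4.452×10^-6) = 9.848×10^-3 rad.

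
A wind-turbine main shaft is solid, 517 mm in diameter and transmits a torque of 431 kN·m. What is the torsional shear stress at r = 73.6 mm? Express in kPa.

J = πd⁴/32 = π(0.517)⁴/32 = 7.014×10^-3 m⁴.
Shear stress varies linearly with radius: τ = T·r/J = 431000 × 0.0736 / 7.014×10^-3 = 4.523×10^6 Pa.

4520 kPa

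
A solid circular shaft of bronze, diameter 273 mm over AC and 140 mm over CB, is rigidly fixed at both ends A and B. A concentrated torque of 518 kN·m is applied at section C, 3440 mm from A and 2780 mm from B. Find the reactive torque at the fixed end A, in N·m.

Compatibility: T_A·a/J_AC = T_B·b/J_CB with T_A + T_B = T₀.
J_AC = 5.45×10^-4 m⁴, J_CB = 3.77×10^-5 m⁴, so T_A = T₀·(J_AC/a)/((J_AC/a)+(J_CB/b)) = 477200 N·m, T_B = 40840 N·m.

477000 N·m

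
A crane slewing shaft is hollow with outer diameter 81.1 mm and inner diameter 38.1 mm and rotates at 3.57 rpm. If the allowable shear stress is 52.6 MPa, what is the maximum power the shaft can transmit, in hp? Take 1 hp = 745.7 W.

J = π(d_o⁴ − d_i⁴)/32 = π(0.0811⁴ − 0.0381⁴)/32 = 4.040×10^-6 m⁴.
T_max = τ_allow·J/r = 5.26×10^7 × 4.040×10^-6 / 0.0405 = 5241 N·m.
ω = 2π·3.57/60 = 0.3738 rad/s, so P_max = T_max·ω = 1959 W.

2.63 hp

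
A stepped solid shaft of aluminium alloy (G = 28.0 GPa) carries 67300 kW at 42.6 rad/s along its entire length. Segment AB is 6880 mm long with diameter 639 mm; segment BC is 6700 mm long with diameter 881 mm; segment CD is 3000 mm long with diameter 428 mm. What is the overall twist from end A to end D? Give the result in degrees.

4.67°

ω = 42.6 rad/s, so T = P/ω = 67300×10³ / 42.60 = 1.580e6 N·m.
J_AB = π(0.639)⁴/32 = 0.0164 m⁴; J_BC = π(0.881)⁴/32 = 0.0591 m⁴; J_CD = π(0.428)⁴/32 = 3.29×10^-3 m⁴.
θ = (T/G)·Σ L_i/J_i = (1.580e6/28.0×10⁹)·(6.88/0.0164 + 6.70/0.0591 + 3.00/3.29×10^-3) = 0.08149 rad.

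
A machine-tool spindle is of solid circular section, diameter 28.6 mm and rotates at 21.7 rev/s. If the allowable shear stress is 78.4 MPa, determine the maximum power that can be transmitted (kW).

49.1 kW

J = πd⁴/32 = π(0.0286)⁴/32 = 6.568×10^-8 m⁴.
T_max = τ_allow·J/r = 7.84×10^7 × 6.568×10^-8 / 0.0143 = 360.1 N·m.
ω = 2π·21.7 = 136.3 rad/s, so P_max = T_max·ω = 4.910×10^4 W.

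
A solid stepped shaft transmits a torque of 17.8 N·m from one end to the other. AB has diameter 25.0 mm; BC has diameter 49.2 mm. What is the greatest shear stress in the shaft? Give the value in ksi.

Under the same torque, τ_max = 16T/(πd³) is largest where d is smallest — segment AB (d = 25.0 mm).
τ_max = 16·17.80/(π·(0.0250)³) = 5.802×10^6 Pa.

0.841 ksi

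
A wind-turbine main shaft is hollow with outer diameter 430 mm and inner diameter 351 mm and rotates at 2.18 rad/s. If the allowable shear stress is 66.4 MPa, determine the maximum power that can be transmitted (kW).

J = π(d_o⁴ − d_i⁴)/32 = π(0.430⁴ − 0.351⁴)/32 = 1.866×10^-3 m⁴.
T_max = τ_allow·J/r = 6.64×10^7 × 1.866×10^-3 / 0.215 = 576400 N·m.
ω = 2.18 rad/s, so P_max = T_max·ω = 1.256×10^6 W.

1260 kW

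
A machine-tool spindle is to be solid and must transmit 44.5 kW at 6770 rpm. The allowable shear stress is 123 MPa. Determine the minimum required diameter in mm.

13.7 mm

ω = 2π·6770/60 = 709.0 rad/s, so T = P/ω = 44.5×10³ / 709.0 = 62.77 N·m.
For a solid shaft τ_max = 16T/(πd³), so d = (16T/(π τ_allow))^(1/3) = (16·62.77/(π·1.23×10^8))^(1/3) = 0.01375 m.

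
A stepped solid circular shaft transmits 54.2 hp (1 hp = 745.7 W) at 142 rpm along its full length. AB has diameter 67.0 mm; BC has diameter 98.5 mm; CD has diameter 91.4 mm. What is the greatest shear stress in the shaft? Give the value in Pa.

ω = 2π·142/60 = 14.87 rad/s, so T = P/ω = 54.2×745.7 / 14.87 = 2718 N·m.
Under the same torque, τ_max = 16T/(πd³) is largest where d is smallest — segment AB (d = 67.0 mm).
τ_max = 16·2718/(π·(0.0670)³) = 4.602×10^7 Pa.

4.60e7 Pa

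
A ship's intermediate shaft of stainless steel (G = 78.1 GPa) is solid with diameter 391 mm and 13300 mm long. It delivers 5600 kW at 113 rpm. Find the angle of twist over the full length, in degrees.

ω = 2π·113/60 = 11.83 rad/s, so T = P/ω = 5600×10³ / 11.83 = 473200 N·m.
J = πd⁴/32 = π(0.391)⁴/32 = 2.295×10^-3 m⁴.
θ = T·L/(G·J) = 473200 × 13.3 / (78.1×10⁹ × 2.295×10^-3) = 0.03512 rad.

2.01°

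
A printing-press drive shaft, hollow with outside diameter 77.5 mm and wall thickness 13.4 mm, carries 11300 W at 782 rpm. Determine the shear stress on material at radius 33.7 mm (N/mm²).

1.61 N/mm²

ω = 2π·782/60 = 81.89 rad/s, so T = P/ω = 11300 / 81.89 = 138.0 N·m.
J = π(d_o⁴ − d_i⁴)/32 = π(0.0775⁴ − 0.0507⁴)/32 = 2.893×10^-6 m⁴.
Shear stress varies linearly with radius: τ = T·r/J = 138.0 × 0.0337 / 2.893×10^-6 = 1.607×10^6 Pa.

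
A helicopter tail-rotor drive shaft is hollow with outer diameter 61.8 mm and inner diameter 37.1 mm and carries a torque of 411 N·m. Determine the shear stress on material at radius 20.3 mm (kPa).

6700 kPa

J = π(d_o⁴ − d_i⁴)/32 = π(0.0618⁴ − 0.0371⁴)/32 = 1.246×10^-6 m⁴.
Shear stress varies linearly with radius: τ = T·r/J = 411.0 × 0.0203 / 1.246×10^-6 = 6.696×10^6 Pa.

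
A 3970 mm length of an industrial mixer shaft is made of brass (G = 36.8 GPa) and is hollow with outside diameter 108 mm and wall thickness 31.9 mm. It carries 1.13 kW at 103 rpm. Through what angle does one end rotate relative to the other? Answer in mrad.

0.871 mrad

ω = 2π·103/60 = 10.79 rad/s, so T = P/ω = 1.13×10³ / 10.79 = 104.8 N·m.
J = π(d_o⁴ − d_i⁴)/32 = π(0.108⁴ − 0.0442⁴)/32 = 1.298×10^-5 m⁴.
θ = T·L/(G·J) = 104.8 × 3.97 / (36.8×10⁹ × 1.298×10^-5) = 8.706×10^-4 rad.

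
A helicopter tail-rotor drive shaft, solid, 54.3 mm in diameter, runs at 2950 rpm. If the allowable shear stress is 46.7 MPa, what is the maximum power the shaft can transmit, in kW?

J = πd⁴/32 = π(0.0543)⁴/32 = 8.535×10^-7 m⁴.
T_max = τ_allow·J/r = 4.67×10^7 × 8.535×10^-7 / 0.0271 = 1468 N·m.
ω = 2π·2950/60 = 308.9 rad/s, so P_max = T_max·ω = 4.535×10^5 W.

454 kW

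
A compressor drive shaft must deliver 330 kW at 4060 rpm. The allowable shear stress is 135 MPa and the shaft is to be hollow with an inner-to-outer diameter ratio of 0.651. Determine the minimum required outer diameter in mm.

ω = 2π·4060/60 = 425.2 rad/s, so T = P/ω = 330×10³ / 425.2 = 776.2 N·m.
For a hollow shaft with d_i/d_o = 0.651: τ_max = 16T/(π d_o³ (1−k⁴)), so d_o = [16T/(π τ_allow (1−k⁴))]^(1/3) = [16·776.2/(π·1.35×10^8·0.8204)]^(1/3) = 0.03292 m.

32.9 mm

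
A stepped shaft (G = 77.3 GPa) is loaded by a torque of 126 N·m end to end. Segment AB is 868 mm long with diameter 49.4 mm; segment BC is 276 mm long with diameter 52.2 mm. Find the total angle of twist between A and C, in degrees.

J_AB = π(0.0494)⁴/32 = 5.85×10^-7 m⁴; J_BC = π(0.0522)⁴/32 = 7.29×10^-7 m⁴.
θ = (T/G)·Σ L_i/J_i = (126.0/77.3×10⁹)·(0.868/5.85×10^-7 + 0.276/7.29×10^-7) = 3.037×10^-3 rad.

0.174°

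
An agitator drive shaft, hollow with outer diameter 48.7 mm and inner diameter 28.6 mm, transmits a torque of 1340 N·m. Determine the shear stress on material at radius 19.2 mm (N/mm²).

J = π(d_o⁴ − d_i⁴)/32 = π(0.0487⁴ − 0.0286⁴)/32 = 4.865×10^-7 m⁴.
Shear stress varies linearly with radius: τ = T·r/J = 1340 × 0.0192 / 4.865×10^-7 = 5.288×10^7 Pa.

52.9 N/mm²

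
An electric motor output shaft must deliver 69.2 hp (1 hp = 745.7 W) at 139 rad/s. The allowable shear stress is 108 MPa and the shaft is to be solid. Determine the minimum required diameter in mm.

ω = 139 rad/s, so T = P/ω = 69.2×745.7 / 139.0 = 371.2 N·m.
For a solid shaft τ_max = 16T/(πd³), so d = (16T/(π τ_allow))^(1/3) = (16·371.2/(π·1.08×10^8))^(1/3) = 0.02597 m.

26.0 mm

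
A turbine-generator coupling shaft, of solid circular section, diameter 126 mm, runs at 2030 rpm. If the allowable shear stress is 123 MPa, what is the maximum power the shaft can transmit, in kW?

10300 kW

J = πd⁴/32 = π(0.126)⁴/32 = 2.474×10^-5 m⁴.
T_max = τ_allow·J/r = 1.23×10^8 × 2.474×10^-5 / 0.0630 = 48310 N·m.
ω = 2π·2030/60 = 212.6 rad/s, so P_max = T_max·ω = 1.027×10^7 W.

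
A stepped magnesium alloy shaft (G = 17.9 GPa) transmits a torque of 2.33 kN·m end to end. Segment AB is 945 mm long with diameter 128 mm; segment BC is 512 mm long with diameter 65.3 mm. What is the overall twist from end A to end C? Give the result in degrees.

J_AB = π(0.128)⁴/32 = 2.64×10^-5 m⁴; J_BC = π(0.0653)⁴/32 = 1.79×10^-6 m⁴.
θ = (T/G)·Σ L_i/J_i = (2330/17.9×10⁹)·(0.945/2.64×10^-5 + 0.512/1.79×10^-6) = 0.04200 rad.

2.41°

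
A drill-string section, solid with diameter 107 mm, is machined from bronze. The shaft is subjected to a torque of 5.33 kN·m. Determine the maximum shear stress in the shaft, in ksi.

3.21 ksi

J = πd⁴/32 = π(0.107)⁴/32 = 1.287×10^-5 m⁴.
τ_max = T·r/J = 5330 × 0.0535 / 1.287×10^-5 = 2.216×10^7 Pa.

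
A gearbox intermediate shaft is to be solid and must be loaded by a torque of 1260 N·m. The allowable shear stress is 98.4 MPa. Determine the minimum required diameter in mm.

For a solid shaft τ_max = 16T/(πd³), so d = (16T/(π τ_allow))^(1/3) = (16·1260/(π·9.84×10^7))^(1/3) = 0.04025 m.

40.3 mm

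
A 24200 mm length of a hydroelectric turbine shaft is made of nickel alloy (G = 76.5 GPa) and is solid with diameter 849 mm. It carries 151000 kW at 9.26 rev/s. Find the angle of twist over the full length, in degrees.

0.922°

ω = 2π·9.26 = 58.18 rad/s, so T = P/ω = 151000×10³ / 58.18 = 2.595e6 N·m.
J = πd⁴/32 = π(0.849)⁴/32 = 0.05101 m⁴.
θ = T·L/(G·J) = 2.595e6 × 24.2 / (76.5×10⁹ × 0.05101) = 0.01610 rad.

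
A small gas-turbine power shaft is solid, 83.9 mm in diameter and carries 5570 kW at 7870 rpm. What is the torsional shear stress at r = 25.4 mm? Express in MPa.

ω = 2π·7870/60 = 824.1 rad/s, so T = P/ω = 5570×10³ / 824.1 = 6759 N·m.
J = πd⁴/32 = π(0.0839)⁴/32 = 4.865×10^-6 m⁴.
Shear stress varies linearly with radius: τ = T·r/J = 6759 × 0.0254 / 4.865×10^-6 = 3.529×10^7 Pa.

35.3 MPa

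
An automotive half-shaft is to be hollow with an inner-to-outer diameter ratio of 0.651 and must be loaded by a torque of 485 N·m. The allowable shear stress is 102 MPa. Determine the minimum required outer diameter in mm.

30.9 mm

For a hollow shaft with d_i/d_o = 0.651: τ_max = 16T/(π d_o³ (1−k⁴)), so d_o = [16T/(π τ_allow (1−k⁴))]^(1/3) = [16·485.0/(π·1.02×10^8·0.8204)]^(1/3) = 0.03091 m.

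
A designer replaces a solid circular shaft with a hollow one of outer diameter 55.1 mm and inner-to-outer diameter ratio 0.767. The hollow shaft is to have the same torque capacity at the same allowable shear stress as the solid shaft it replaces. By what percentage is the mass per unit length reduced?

Equal τ_max and T ⇒ the solid shaft needs d_s³ = d_o³(1−k⁴), so d_s = 55.1·(1−0.767⁴)^(1/3) = 47.83 mm.
Area ratio A_h/A_s = d_o²(1−k²)/d_s² = (1−k²)/(1−k⁴)^(2/3) = 0.5465.
Mass saving = 1 − 0.5465 = 45.4 %.

45.4 %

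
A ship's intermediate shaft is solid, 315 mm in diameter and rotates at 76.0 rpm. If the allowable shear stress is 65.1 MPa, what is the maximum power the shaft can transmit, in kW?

3180 kW

J = πd⁴/32 = π(0.315)⁴/32 = 9.666×10^-4 m⁴.
T_max = τ_allow·J/r = 6.51×10^7 × 9.666×10^-4 / 0.158 = 399500 N·m.
ω = 2π·76.0/60 = 7.959 rad/s, so P_max = T_max·ω = 3.180×10^6 W.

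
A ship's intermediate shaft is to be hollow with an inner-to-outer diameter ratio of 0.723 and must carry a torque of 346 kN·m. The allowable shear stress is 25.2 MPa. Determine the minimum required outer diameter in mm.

For a hollow shaft with d_i/d_o = 0.723: τ_max = 16T/(π d_o³ (1−k⁴)), so d_o = [16T/(π τ_allow (1−k⁴))]^(1/3) = [16·346000/(π·2.52×10^7·0.7268)]^(1/3) = 0.4582 m.

458 mm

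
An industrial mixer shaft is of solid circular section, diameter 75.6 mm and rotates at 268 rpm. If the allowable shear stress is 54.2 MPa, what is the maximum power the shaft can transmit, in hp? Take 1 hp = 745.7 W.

J = πd⁴/32 = π(0.0756)⁴/32 = 3.207×10^-6 m⁴.
T_max = τ_allow·J/r = 5.42×10^7 × 3.207×10^-6 / 0.0378 = 4598 N·m.
ω = 2π·268/60 = 28.06 rad/s, so P_max = T_max·ω = 1.290×10^5 W.

173 hp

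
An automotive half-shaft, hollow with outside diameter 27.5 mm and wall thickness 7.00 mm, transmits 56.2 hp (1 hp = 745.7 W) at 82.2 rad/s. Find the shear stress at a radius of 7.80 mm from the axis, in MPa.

ω = 82.2 rad/s, so T = P/ω = 56.2×745.7 / 82.20 = 509.8 N·m.
J = π(d_o⁴ − d_i⁴)/32 = π(0.0275⁴ − 0.0135⁴)/32 = 5.289×10^-8 m⁴.
Shear stress varies linearly with radius: τ = T·r/J = 509.8 × 0.00780 / 5.289×10^-8 = 7.519×10^7 Pa.

75.2 MPa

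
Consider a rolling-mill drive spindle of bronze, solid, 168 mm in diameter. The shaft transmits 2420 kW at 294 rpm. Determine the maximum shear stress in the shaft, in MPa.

84.4 MPa

ω = 2π·294/60 = 30.79 rad/s, so T = P/ω = 2420×10³ / 30.79 = 78600 N·m.
J = πd⁴/32 = π(0.168)⁴/32 = 7.821×10^-5 m⁴.
τ_max = T·r/J = 78600 × 0.0840 / 7.821×10^-5 = 8.443×10^7 Pa.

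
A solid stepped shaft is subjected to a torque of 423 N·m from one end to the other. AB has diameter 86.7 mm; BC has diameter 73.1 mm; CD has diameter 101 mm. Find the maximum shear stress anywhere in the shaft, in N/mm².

5.52 N/mm²

Under the same torque, τ_max = 16T/(πd³) is largest where d is smallest — segment BC (d = 73.1 mm).
τ_max = 16·423.0/(π·(0.0731)³) = 5.515×10^6 Pa.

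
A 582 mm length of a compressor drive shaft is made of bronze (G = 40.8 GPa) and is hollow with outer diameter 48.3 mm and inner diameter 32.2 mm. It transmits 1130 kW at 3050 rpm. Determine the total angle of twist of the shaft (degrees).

6.74°

ω = 2π·3050/60 = 319.4 rad/s, so T = P/ω = 1130×10³ / 319.4 = 3538 N·m.
J = π(d_o⁴ − d_i⁴)/32 = π(0.0483⁴ − 0.0322⁴)/32 = 4.288×10^-7 m⁴.
θ = T·L/(G·J) = 3538 × 0.582 / (40.8×10⁹ × 4.288×10^-7) = 0.1177 rad.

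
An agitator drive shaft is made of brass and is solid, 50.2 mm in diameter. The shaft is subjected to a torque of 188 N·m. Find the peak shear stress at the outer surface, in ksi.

1.10 ksi

J = πd⁴/32 = π(0.0502)⁴/32 = 6.235×10^-7 m⁴.
τ_max = T·r/J = 188.0 × 0.0251 / 6.235×10^-7 = 7.569×10^6 Pa.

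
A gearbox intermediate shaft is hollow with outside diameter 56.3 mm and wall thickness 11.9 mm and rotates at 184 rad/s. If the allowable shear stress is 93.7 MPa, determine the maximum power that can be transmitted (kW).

J = π(d_o⁴ − d_i⁴)/32 = π(0.0563⁴ − 0.0325⁴)/32 = 8.768×10^-7 m⁴.
T_max = τ_allow·J/r = 9.37×10^7 × 8.768×10^-7 / 0.0281 = 2919 N·m.
ω = 184 rad/s, so P_max = T_max·ω = 5.370×10^5 W.

537 kW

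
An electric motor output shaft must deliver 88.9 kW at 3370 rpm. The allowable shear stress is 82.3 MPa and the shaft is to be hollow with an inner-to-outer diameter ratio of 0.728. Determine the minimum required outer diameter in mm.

ω = 2π·3370/60 = 352.9 rad/s, so T = P/ω = 88.9×10³ / 352.9 = 251.9 N·m.
For a hollow shaft with d_i/d_o = 0.728: τ_max = 16T/(π d_o³ (1−k⁴)), so d_o = [16T/(π τ_allow (1−k⁴))]^(1/3) = [16·251.9/(π·8.23×10^7·0.7191)]^(1/3) = 0.02788 m.

27.9 mm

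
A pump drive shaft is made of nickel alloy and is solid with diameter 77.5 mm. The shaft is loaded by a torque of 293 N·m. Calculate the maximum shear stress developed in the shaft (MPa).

3.21 MPa

J = πd⁴/32 = π(0.0775)⁴/32 = 3.542×10^-6 m⁴.
τ_max = T·r/J = 293.0 × 0.0387 / 3.542×10^-6 = 3.206×10^6 Pa.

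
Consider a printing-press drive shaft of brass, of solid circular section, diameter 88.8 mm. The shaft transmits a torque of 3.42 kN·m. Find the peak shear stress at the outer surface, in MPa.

J = πd⁴/32 = π(0.0888)⁴/32 = 6.105×10^-6 m⁴.
τ_max = T·r/J = 3420 × 0.0444 / 6.105×10^-6 = 2.487×10^7 Pa.

24.9 MPa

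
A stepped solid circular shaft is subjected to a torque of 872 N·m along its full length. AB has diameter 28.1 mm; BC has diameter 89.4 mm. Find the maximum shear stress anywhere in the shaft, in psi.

29000 psi

Under the same torque, τ_max = 16T/(πd³) is largest where d is smallest — segment AB (d = 28.1 mm).
τ_max = 16·872.0/(π·(0.0281)³) = 2.002×10^8 Pa.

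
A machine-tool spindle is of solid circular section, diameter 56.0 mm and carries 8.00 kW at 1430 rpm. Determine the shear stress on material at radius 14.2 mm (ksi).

0.114 ksi

ω = 2π·1430/60 = 149.7 rad/s, so T = P/ω = 8.00×10³ / 149.7 = 53.42 N·m.
J = πd⁴/32 = π(0.0560)⁴/32 = 9.655×10^-7 m⁴.
Shear stress varies linearly with radius: τ = T·r/J = 53.42 × 0.0142 / 9.655×10^-7 = 7.857×10^5 Pa.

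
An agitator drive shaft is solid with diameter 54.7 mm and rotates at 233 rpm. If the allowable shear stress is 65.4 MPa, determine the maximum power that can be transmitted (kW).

51.3 kW

J = πd⁴/32 = π(0.0547)⁴/32 = 8.789×10^-7 m⁴.
T_max = τ_allow·J/r = 6.54×10^7 × 8.789×10^-7 / 0.0274 = 2102 N·m.
ω = 2π·233/60 = 24.40 rad/s, so P_max = T_max·ω = 5.128×10^4 W.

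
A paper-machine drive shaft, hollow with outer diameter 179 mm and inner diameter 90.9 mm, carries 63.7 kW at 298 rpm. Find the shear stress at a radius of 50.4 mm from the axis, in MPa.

1.09 MPa

ω = 2π·298/60 = 31.21 rad/s, so T = P/ω = 63.7×10³ / 31.21 = 2041 N·m.
J = π(d_o⁴ − d_i⁴)/32 = π(0.179⁴ − 0.0909⁴)/32 = 9.409×10^-5 m⁴.
Shear stress varies linearly with radius: τ = T·r/J = 2041 × 0.0504 / 9.409×10^-5 = 1.093×10^6 Pa.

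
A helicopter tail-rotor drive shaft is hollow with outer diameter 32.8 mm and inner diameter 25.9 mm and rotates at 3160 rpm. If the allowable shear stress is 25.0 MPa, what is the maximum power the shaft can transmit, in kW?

J = π(d_o⁴ − d_i⁴)/32 = π(0.0328⁴ − 0.0259⁴)/32 = 6.945×10^-8 m⁴.
T_max = τ_allow·J/r = 2.50×10^7 × 6.945×10^-8 / 0.0164 = 105.9 N·m.
ω = 2π·3160/60 = 330.9 rad/s, so P_max = T_max·ω = 3.504×10^4 W.

35.0 kW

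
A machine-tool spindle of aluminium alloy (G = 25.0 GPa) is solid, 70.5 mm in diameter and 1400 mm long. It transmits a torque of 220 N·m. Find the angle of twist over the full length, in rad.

0.00508 rad

J = πd⁴/32 = π(0.0705)⁴/32 = 2.425×10^-6 m⁴.
θ = T·L/(G·J) = 220.0 × 1.40 / (25.0×10⁹ × 2.425×10^-6) = 5.080×10^-3 rad.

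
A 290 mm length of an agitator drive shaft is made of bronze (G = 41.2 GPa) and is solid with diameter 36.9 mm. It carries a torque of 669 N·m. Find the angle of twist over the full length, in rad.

J = πd⁴/32 = π(0.0369)⁴/32 = 1.820×10^-7 m⁴.
θ = T·L/(G·J) = 669.0 × 0.290 / (41.2×10⁹ × 1.820×10^-7) = 0.02587 rad.

0.0259 rad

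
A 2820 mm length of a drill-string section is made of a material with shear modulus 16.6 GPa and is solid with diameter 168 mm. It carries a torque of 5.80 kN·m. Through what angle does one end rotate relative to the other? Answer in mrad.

J = πd⁴/32 = π(0.168)⁴/32 = 7.821×10^-5 m⁴.
θ = T·L/(G·J) = 5800 × 2.82 / (16.6×10⁹ × 7.821×10^-5) = 0.01260 rad.

12.6 mrad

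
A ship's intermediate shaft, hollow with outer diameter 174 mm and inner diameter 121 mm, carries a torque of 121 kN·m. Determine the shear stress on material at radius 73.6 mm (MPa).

J = π(d_o⁴ − d_i⁴)/32 = π(0.174⁴ − 0.121⁴)/32 = 6.895×10^-5 m⁴.
Shear stress varies linearly with radius: τ = T·r/J = 121000 × 0.0736 / 6.895×10^-5 = 1.292×10^8 Pa.

129 MPa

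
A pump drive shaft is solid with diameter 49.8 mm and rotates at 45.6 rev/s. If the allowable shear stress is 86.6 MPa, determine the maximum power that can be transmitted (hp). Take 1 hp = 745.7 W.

J = πd⁴/32 = π(0.0498)⁴/32 = 6.038×10^-7 m⁴.
T_max = τ_allow·J/r = 8.66×10^7 × 6.038×10^-7 / 0.0249 = 2100 N·m.
ω = 2π·45.6 = 286.5 rad/s, so P_max = T_max·ω = 6.017×10^5 W.

807 hp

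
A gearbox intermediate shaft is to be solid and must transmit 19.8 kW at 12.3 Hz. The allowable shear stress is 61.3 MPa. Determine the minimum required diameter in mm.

ω = 2π·12.3 = 77.28 rad/s, so T = P/ω = 19.8×10³ / 77.28 = 256.2 N·m.
For a solid shaft τ_max = 16T/(πd³), so d = (16T/(π τ_allow))^(1/3) = (16·256.2/(π·6.13×10^7))^(1/3) = 0.02771 m.

27.7 mm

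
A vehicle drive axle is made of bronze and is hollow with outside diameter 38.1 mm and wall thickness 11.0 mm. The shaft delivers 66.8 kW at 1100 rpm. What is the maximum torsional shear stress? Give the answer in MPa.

55.2 MPa

ω = 2π·1100/60 = 115.2 rad/s, so T = P/ω = 66.8×10³ / 115.2 = 579.9 N·m.
J = π(d_o⁴ − d_i⁴)/32 = π(0.0381⁴ − 0.0161⁴)/32 = 2.003×10^-7 m⁴.
τ_max = T·r/J = 579.9 × 0.0191 / 2.003×10^-7 = 5.516×10^7 Pa.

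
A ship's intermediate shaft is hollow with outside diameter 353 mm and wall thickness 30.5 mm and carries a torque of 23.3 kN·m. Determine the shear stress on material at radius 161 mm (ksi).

0.671 ksi

J = π(d_o⁴ − d_i⁴)/32 = π(0.353⁴ − 0.292⁴)/32 = 8.107×10^-4 m⁴.
Shear stress varies linearly with radius: τ = T·r/J = 23300 × 0.161 / 8.107×10^-4 = 4.627×10^6 Pa.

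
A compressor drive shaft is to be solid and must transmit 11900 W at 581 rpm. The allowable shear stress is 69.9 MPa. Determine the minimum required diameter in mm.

ω = 2π·581/60 = 60.84 rad/s, so T = P/ω = 11900 / 60.84 = 195.6 N·m.
For a solid shaft τ_max = 16T/(πd³), so d = (16T/(π τ_allow))^(1/3) = (16·195.6/(π·6.99×10^7))^(1/3) = 0.02424 m.

24.2 mm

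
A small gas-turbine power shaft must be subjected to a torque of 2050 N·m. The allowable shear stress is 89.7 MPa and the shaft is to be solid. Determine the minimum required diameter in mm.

For a solid shaft τ_max = 16T/(πd³), so d = (16T/(π τ_allow))^(1/3) = (16·2050/(π·8.97×10^7))^(1/3) = 0.04883 m.

48.8 mm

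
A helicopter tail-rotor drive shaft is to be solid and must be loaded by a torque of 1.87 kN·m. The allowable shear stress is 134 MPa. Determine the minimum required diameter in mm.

41.4 mm

For a solid shaft τ_max = 16T/(πd³), so d = (16T/(π τ_allow))^(1/3) = (16·1870/(π·1.34×10^8))^(1/3) = 0.04142 m.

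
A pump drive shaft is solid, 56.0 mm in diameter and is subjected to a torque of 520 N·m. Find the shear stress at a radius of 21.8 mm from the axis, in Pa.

1.17e7 Pa

J = πd⁴/32 = π(0.0560)⁴/32 = 9.655×10^-7 m⁴.
Shear stress varies linearly with radius: τ = T·r/J = 520.0 × 0.0218 / 9.655×10^-7 = 1.174×10^7 Pa.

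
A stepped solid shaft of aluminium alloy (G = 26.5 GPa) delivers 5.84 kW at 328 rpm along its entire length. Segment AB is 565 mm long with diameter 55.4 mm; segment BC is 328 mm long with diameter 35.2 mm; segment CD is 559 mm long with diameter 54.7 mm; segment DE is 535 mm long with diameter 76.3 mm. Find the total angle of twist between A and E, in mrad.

ω = 2π·328/60 = 34.35 rad/s, so T = P/ω = 5.84×10³ / 34.35 = 170.0 N·m.
J_AB = π(0.0554)⁴/32 = 9.25×10^-7 m⁴; J_BC = π(0.0352)⁴/32 = 1.51×10^-7 m⁴; J_CD = π(0.0547)⁴/32 = 8.79×10^-7 m⁴; J_DE = π(0.0763)⁴/32 = 3.33×10^-6 m⁴.
θ = (T/G)·Σ L_i/J_i = (170.0/26.5×10⁹)·(0.565/9.25×10^-7 + 0.328/1.51×10^-7 + 0.559/8.79×10^-7 + 0.535/3.33×10^-6) = 0.02299 rad.

23.0 mrad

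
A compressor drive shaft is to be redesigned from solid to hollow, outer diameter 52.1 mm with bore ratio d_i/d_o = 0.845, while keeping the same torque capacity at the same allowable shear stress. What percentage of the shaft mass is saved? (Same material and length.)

Equal τ_max and T ⇒ the solid shaft needs d_s³ = d_o³(1−k⁴), so d_s = 52.1·(1−0.845⁴)^(1/3) = 41.08 mm.
Area ratio A_h/A_s = d_o²(1−k²)/d_s² = (1−k²)/(1−k⁴)^(2/3) = 0.4600.
Mass saving = 1 − 0.4600 = 54.0 %.

54.0 %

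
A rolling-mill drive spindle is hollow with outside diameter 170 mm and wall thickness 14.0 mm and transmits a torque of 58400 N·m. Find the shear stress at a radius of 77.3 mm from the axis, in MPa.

107 MPa

J = π(d_o⁴ − d_i⁴)/32 = π(0.170⁴ − 0.142⁴)/32 = 4.208×10^-5 m⁴.
Shear stress varies linearly with radius: τ = T·r/J = 58400 × 0.0773 / 4.208×10^-5 = 1.073×10^8 Pa.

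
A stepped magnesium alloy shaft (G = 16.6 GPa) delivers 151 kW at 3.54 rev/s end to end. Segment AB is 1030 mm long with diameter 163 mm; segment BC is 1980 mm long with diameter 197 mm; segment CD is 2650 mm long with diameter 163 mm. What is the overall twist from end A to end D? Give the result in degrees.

ω = 2π·3.54 = 22.24 rad/s, so T = P/ω = 151×10³ / 22.24 = 6789 N·m.
J_AB = π(0.163)⁴/32 = 6.93×10^-5 m⁴; J_BC = π(0.197)⁴/32 = 1.48×10^-4 m⁴; J_CD = π(0.163)⁴/32 = 6.93×10^-5 m⁴.
θ = (T/G)·Σ L_i/J_i = (6789/16.6×10⁹)·(1.03/6.93×10^-5 + 1.98/1.48×10^-4 + 2.65/6.93×10^-5) = 0.02719 rad.

1.56°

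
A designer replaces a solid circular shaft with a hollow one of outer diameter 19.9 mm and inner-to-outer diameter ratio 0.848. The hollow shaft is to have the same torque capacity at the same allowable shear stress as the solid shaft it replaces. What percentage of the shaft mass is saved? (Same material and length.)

Equal τ_max and T ⇒ the solid shaft needs d_s³ = d_o³(1−k⁴), so d_s = 19.9·(1−0.848⁴)^(1/3) = 15.61 mm.
Area ratio A_h/A_s = d_o²(1−k²)/d_s² = (1−k²)/(1−k⁴)^(2/3) = 0.4564.
Mass saving = 1 − 0.4564 = 54.4 %.

54.4 %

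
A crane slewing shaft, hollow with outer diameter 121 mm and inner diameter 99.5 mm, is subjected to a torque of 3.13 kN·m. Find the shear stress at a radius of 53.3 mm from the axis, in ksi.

2.12 ksi

J = π(d_o⁴ − d_i⁴)/32 = π(0.121⁴ − 0.0995⁴)/32 = 1.142×10^-5 m⁴.
Shear stress varies linearly with radius: τ = T·r/J = 3130 × 0.0533 / 1.142×10^-5 = 1.461×10^7 Pa.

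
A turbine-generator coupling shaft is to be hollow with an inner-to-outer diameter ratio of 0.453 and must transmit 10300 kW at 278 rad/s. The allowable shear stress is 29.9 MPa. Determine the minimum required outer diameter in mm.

187 mm

ω = 278 rad/s, so T = P/ω = 10300×10³ / 278.0 = 37050 N·m.
For a hollow shaft with d_i/d_o = 0.453: τ_max = 16T/(π d_o³ (1−k⁴)), so d_o = [16T/(π τ_allow (1−k⁴))]^(1/3) = [16·37050/(π·2.99×10^7·0.9579)]^(1/3) = 0.1875 m.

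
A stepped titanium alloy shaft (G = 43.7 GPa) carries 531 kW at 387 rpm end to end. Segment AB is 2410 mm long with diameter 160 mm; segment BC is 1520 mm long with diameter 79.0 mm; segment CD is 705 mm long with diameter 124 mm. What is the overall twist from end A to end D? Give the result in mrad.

ω = 2π·387/60 = 40.53 rad/s, so T = P/ω = 531×10³ / 40.53 = 13100 N·m.
J_AB = π(0.160)⁴/32 = 6.43×10^-5 m⁴; J_BC = π(0.0790)⁴/32 = 3.82×10^-6 m⁴; J_CD = π(0.124)⁴/32 = 2.32×10^-5 m⁴.
θ = (T/G)·Σ L_i/J_i = (13100/43.7×10⁹)·(2.41/6.43×10^-5 + 1.52/3.82×10^-6 + 0.705/2.32×10^-5) = 0.1395 rad.

140 mrad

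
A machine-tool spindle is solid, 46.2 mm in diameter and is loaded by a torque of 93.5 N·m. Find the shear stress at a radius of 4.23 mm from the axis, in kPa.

884 kPa

J = πd⁴/32 = π(0.0462)⁴/32 = 4.473×10^-7 m⁴.
Shear stress varies linearly with radius: τ = T·r/J = 93.50 × 0.00423 / 4.473×10^-7 = 8.843×10^5 Pa.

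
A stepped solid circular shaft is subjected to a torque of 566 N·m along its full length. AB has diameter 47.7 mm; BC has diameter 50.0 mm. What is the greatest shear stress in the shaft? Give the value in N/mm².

26.6 N/mm²

Under the same torque, τ_max = 16T/(πd³) is largest where d is smallest — segment AB (d = 47.7 mm).
τ_max = 16·566.0/(π·(0.0477)³) = 2.656×10^7 Pa.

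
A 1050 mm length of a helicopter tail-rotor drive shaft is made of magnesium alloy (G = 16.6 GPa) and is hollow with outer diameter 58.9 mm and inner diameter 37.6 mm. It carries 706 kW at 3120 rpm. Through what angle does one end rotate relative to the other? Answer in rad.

0.139 rad

ω = 2π·3120/60 = 326.7 rad/s, so T = P/ω = 706×10³ / 326.7 = 2161 N·m.
J = π(d_o⁴ − d_i⁴)/32 = π(0.0589⁴ − 0.0376⁴)/32 = 9.854×10^-7 m⁴.
θ = T·L/(G·J) = 2161 × 1.05 / (16.6×10⁹ × 9.854×10^-7) = 0.1387 rad.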